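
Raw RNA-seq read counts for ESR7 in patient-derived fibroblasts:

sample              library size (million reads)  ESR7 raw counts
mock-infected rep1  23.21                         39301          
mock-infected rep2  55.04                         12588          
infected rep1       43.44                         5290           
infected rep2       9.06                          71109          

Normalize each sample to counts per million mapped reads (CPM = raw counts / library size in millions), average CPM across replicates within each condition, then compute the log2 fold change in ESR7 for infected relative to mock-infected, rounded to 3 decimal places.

2.052

CPM(mock-infected rep1) = 39301 / 23.21 = 1693.2788
CPM(mock-infected rep2) = 12588 / 55.04 = 228.7064
CPM(infected rep1) = 5290 / 43.44 = 121.7772
CPM(infected rep2) = 71109 / 9.06 = 7848.6755
mean CPM(mock-infected) = 960.9926; mean CPM(infected) = 3985.2263
Fold change = 3985.2263 / 960.9926 = 4.14699
log2(4.14699) = 2.0521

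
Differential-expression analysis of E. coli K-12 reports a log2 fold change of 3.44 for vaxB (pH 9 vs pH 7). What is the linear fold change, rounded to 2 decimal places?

Fold change = 2^(3.44) = 10.853

10.85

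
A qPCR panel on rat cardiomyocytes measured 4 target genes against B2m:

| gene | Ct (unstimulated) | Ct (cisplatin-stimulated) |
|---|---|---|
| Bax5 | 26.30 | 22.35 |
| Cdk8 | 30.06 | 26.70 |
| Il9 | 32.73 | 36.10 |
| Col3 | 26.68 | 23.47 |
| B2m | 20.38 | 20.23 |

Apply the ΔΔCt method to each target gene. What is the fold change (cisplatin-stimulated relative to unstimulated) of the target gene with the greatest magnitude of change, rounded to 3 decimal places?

Bax5: ΔΔCt = (22.35−20.23) − (26.30−20.38) = 2.12 − 5.92 = -3.80; fold change = 2^3.80 = 13.929
Cdk8: ΔΔCt = (26.70−20.23) − (30.06−20.38) = 6.47 − 9.68 = -3.21; fold change = 2^3.21 = 9.254
Il9: ΔΔCt = (36.10−20.23) − (32.73−20.38) = 15.87 − 12.35 = 3.52; fold change = 2^-3.52 = 0.087
Col3: ΔΔCt = (23.47−20.23) − (26.68−20.38) = 3.24 − 6.30 = -3.06; fold change = 2^3.06 = 8.340
Bax5 has the largest |ΔΔCt| = 3.80.

13.929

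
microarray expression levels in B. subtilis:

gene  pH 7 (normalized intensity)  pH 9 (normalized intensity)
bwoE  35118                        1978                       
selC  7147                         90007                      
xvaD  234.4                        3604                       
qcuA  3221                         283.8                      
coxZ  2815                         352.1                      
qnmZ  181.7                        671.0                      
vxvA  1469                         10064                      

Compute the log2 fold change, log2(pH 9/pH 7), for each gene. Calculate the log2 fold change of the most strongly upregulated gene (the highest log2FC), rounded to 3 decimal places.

3.943

log2(1978/35118) = -4.150  (bwoE)
log2(90007/7147) = 3.655  (selC)
log2(3604/234.4) = 3.943  (xvaD)
log2(283.8/3221) = -3.505  (qcuA)
log2(352.1/2815) = -2.999  (coxZ)
log2(671.0/181.7) = 1.885  (qnmZ)
log2(10064/1469) = 2.776  (vxvA)
xvaD is most strongly upregulated.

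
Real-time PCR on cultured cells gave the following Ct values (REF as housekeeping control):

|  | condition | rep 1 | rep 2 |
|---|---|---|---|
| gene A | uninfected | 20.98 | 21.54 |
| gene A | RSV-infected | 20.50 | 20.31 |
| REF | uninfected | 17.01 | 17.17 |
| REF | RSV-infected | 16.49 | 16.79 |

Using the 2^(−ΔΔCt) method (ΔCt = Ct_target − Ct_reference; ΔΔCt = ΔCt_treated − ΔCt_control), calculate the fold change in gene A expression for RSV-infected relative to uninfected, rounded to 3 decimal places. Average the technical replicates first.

Mean Ct: gene A uninfected 21.260; gene A RSV-infected 20.405; REF uninfected 17.090; REF RSV-infected 16.640
ΔCt(uninfected) = 21.260 − 17.090 = 4.170
ΔCt(RSV-infected) = 20.405 − 16.640 = 3.765
ΔΔCt = 3.765 − 4.170 = -0.405
Fold change = 2^(−(-0.405)) = 2^0.405 = 1.3241

1.324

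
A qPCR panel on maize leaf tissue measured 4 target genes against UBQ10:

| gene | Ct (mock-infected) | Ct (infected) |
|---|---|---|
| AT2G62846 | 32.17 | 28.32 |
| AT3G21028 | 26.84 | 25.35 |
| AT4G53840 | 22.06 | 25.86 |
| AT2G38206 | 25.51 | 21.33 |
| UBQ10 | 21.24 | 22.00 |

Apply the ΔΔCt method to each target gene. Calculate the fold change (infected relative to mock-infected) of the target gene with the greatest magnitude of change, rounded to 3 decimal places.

AT2G62846: ΔΔCt = (28.32−22.00) − (32.17−21.24) = 6.32 − 10.93 = -4.61; fold change = 2^4.61 = 24.420
AT3G21028: ΔΔCt = (25.35−22.00) − (26.84−21.24) = 3.35 − 5.60 = -2.25; fold change = 2^2.25 = 4.757
AT4G53840: ΔΔCt = (25.86−22.00) − (22.06−21.24) = 3.86 − 0.82 = 3.04; fold change = 2^-3.04 = 0.122
AT2G38206: ΔΔCt = (21.33−22.00) − (25.51−21.24) = -0.67 − 4.27 = -4.94; fold change = 2^4.94 = 30.696
AT2G38206 has the largest |ΔΔCt| = 4.94.

30.696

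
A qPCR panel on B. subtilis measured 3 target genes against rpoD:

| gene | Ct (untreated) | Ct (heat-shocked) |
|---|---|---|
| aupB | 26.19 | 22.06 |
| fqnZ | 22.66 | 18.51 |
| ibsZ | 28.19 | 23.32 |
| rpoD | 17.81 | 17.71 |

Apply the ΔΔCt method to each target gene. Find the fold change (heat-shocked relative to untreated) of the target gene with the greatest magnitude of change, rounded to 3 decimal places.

aupB: ΔΔCt = (22.06−17.71) − (26.19−17.81) = 4.35 − 8.38 = -4.03; fold change = 2^4.03 = 16.336
fqnZ: ΔΔCt = (18.51−17.71) − (22.66−17.81) = 0.80 − 4.85 = -4.05; fold change = 2^4.05 = 16.564
ibsZ: ΔΔCt = (23.32−17.71) − (28.19−17.81) = 5.61 − 10.38 = -4.77; fold change = 2^4.77 = 27.284
ibsZ has the largest |ΔΔCt| = 4.77.

27.284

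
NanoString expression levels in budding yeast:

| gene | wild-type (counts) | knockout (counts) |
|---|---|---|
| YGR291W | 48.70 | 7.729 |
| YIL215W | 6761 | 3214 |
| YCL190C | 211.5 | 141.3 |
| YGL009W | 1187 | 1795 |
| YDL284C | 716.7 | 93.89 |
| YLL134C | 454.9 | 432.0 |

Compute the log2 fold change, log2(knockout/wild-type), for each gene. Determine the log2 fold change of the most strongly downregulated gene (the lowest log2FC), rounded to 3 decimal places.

-2.932

log2(7.729/48.70) = -2.656  (YGR291W)
log2(3214/6761) = -1.073  (YIL215W)
log2(141.3/211.5) = -0.582  (YCL190C)
log2(1795/1187) = 0.597  (YGL009W)
log2(93.89/716.7) = -2.932  (YDL284C)
log2(432.0/454.9) = -0.075  (YLL134C)
YDL284C is most strongly downregulated.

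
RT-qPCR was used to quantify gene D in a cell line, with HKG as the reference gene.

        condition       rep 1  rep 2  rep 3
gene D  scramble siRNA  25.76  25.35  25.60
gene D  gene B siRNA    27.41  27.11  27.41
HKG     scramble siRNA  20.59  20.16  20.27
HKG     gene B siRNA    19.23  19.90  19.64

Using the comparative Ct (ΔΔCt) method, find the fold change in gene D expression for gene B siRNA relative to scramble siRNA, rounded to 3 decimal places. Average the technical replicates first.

0.178

Mean Ct: gene D scramble siRNA 25.570; gene D gene B siRNA 27.310; HKG scramble siRNA 20.340; HKG gene B siRNA 19.590
ΔCt(scramble siRNA) = 25.570 − 20.340 = 5.230
ΔCt(gene B siRNA) = 27.310 − 19.590 = 7.720
ΔΔCt = 7.720 − 5.230 = 2.490
Fold change = 2^(−2.490) = 0.1780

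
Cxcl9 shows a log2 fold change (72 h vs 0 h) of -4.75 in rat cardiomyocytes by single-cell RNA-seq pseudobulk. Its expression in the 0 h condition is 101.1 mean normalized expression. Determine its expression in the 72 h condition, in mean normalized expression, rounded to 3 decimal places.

Fold change = 2^(-4.75) = 0.0372
72 h expression = 101.1 × 0.0372 = 3.757

3.757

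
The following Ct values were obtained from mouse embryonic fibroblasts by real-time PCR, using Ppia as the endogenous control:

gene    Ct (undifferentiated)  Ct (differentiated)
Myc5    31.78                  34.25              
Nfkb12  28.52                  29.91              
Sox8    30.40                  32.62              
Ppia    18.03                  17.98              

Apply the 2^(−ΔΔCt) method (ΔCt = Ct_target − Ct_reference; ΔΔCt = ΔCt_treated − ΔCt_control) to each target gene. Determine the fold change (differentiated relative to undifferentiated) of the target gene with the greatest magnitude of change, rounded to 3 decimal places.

Myc5: ΔΔCt = (34.25−17.98) − (31.78−18.03) = 16.27 − 13.75 = 2.52; fold change = 2^-2.52 = 0.174
Nfkb12: ΔΔCt = (29.91−17.98) − (28.52−18.03) = 11.93 − 10.49 = 1.44; fold change = 2^-1.44 = 0.369
Sox8: ΔΔCt = (32.62−17.98) − (30.40−18.03) = 14.64 − 12.37 = 2.27; fold change = 2^-2.27 = 0.207
Myc5 has the largest |ΔΔCt| = 2.52.

0.174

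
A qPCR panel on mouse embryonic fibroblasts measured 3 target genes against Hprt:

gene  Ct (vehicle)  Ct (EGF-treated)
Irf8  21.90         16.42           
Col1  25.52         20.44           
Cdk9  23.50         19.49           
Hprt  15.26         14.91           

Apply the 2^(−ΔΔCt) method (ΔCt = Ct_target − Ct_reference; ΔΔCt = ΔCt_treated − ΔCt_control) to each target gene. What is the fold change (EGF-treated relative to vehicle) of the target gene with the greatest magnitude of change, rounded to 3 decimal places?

Irf8: ΔΔCt = (16.42−14.91) − (21.90−15.26) = 1.51 − 6.64 = -5.13; fold change = 2^5.13 = 35.017
Col1: ΔΔCt = (20.44−14.91) − (25.52−15.26) = 5.53 − 10.26 = -4.73; fold change = 2^4.73 = 26.538
Cdk9: ΔΔCt = (19.49−14.91) − (23.50−15.26) = 4.58 − 8.24 = -3.66; fold change = 2^3.66 = 12.641
Irf8 has the largest |ΔΔCt| = 5.13.

35.017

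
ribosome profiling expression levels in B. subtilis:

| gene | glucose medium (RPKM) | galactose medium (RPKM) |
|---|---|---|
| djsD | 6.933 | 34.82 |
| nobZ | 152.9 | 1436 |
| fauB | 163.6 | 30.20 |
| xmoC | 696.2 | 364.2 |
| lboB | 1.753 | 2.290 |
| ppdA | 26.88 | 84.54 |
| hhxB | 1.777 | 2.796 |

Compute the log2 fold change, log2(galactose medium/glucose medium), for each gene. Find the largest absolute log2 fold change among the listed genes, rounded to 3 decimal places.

log2(34.82/6.933) = 2.328  (djsD)
log2(1436/152.9) = 3.231  (nobZ)
log2(30.20/163.6) = -2.438  (fauB)
log2(364.2/696.2) = -0.935  (xmoC)
log2(2.290/1.753) = 0.386  (lboB)
log2(84.54/26.88) = 1.653  (ppdA)
log2(2.796/1.777) = 0.654  (hhxB)
The largest magnitude belongs to nobZ.

3.231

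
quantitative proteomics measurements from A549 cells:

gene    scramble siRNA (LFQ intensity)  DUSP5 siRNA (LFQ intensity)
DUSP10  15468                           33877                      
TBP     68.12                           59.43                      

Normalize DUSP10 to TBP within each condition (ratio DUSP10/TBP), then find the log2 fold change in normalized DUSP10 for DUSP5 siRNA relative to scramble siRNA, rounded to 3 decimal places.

1.328

DUSP10/TBP (scramble siRNA) = 15468 / 68.12 = 227.07
DUSP10/TBP (DUSP5 siRNA) = 33877 / 59.43 = 570.03
Fold change = 570.03 / 227.07 = 2.5104
log2(2.5104) = 1.3279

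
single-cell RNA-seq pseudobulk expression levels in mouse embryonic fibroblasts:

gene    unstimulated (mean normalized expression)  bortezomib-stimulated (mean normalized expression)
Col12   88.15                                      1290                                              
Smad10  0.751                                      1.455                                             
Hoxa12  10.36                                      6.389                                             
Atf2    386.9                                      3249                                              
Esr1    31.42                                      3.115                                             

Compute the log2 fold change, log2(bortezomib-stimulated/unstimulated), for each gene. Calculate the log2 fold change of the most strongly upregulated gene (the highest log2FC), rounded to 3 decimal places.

3.871

log2(1290/88.15) = 3.871  (Col12)
log2(1.455/0.751) = 0.954  (Smad10)
log2(6.389/10.36) = -0.697  (Hoxa12)
log2(3249/386.9) = 3.070  (Atf2)
log2(3.115/31.42) = -3.334  (Esr1)
Col12 is most strongly upregulated.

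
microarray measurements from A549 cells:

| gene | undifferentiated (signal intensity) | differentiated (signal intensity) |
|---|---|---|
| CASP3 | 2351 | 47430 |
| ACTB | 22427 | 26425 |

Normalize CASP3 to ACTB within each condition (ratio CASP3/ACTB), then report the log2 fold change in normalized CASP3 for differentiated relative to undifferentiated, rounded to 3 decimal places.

CASP3/ACTB (undifferentiated) = 2351 / 22427 = 0.10483
CASP3/ACTB (differentiated) = 47430 / 26425 = 1.7949
Fold change = 1.7949 / 0.10483 = 17.1221
log2(17.1221) = 4.0978

4.098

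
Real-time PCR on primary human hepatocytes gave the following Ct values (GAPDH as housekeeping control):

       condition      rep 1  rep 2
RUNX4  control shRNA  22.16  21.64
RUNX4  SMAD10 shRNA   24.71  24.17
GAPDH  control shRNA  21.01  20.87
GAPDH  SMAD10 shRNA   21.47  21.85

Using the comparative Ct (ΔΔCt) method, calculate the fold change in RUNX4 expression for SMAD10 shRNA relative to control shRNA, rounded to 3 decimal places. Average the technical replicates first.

0.283

Mean Ct: RUNX4 control shRNA 21.900; RUNX4 SMAD10 shRNA 24.440; GAPDH control shRNA 20.940; GAPDH SMAD10 shRNA 21.660
ΔCt(control shRNA) = 21.900 − 20.940 = 0.960
ΔCt(SMAD10 shRNA) = 24.440 − 21.660 = 2.780
ΔΔCt = 2.780 − 0.960 = 1.820
Fold change = 2^(−1.820) = 0.2832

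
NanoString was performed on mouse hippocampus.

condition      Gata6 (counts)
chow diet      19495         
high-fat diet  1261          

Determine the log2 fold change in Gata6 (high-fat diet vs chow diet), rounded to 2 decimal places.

-3.95

Fold change = 1261 / 19495 = 0.0647
log2(0.0647) = -3.950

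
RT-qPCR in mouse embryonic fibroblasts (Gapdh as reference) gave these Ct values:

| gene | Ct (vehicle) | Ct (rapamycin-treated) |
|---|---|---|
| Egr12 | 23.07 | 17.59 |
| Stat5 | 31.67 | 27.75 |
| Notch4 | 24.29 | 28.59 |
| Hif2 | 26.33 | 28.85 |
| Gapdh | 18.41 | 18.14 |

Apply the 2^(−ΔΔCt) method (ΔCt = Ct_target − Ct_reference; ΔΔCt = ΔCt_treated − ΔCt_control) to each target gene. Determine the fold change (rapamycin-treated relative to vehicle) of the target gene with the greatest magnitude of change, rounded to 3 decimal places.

37.014

Egr12: ΔΔCt = (17.59−18.14) − (23.07−18.41) = -0.55 − 4.66 = -5.21; fold change = 2^5.21 = 37.014
Stat5: ΔΔCt = (27.75−18.14) − (31.67−18.41) = 9.61 − 13.26 = -3.65; fold change = 2^3.65 = 12.553
Notch4: ΔΔCt = (28.59−18.14) − (24.29−18.41) = 10.45 − 5.88 = 4.57; fold change = 2^-4.57 = 0.042
Hif2: ΔΔCt = (28.85−18.14) − (26.33−18.41) = 10.71 − 7.92 = 2.79; fold change = 2^-2.79 = 0.145
Egr12 has the largest |ΔΔCt| = 5.21.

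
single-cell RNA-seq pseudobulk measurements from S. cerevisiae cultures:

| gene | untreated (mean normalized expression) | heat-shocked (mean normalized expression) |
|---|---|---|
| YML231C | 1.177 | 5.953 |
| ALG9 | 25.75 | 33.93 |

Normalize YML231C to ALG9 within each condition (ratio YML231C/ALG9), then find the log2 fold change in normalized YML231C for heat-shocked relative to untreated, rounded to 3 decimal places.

1.941

YML231C/ALG9 (untreated) = 1.177 / 25.75 = 0.045709
YML231C/ALG9 (heat-shocked) = 5.953 / 33.93 = 0.17545
Fold change = 0.17545 / 0.045709 = 3.8384
log2(3.8384) = 1.9405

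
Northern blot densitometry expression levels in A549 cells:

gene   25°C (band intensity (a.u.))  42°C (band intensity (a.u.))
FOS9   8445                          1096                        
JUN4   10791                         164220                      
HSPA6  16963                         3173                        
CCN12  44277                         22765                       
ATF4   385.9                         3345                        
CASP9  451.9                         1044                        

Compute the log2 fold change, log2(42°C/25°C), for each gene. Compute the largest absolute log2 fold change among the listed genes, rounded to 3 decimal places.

log2(1096/8445) = -2.946  (FOS9)
log2(164220/10791) = 3.928  (JUN4)
log2(3173/16963) = -2.418  (HSPA6)
log2(22765/44277) = -0.960  (CCN12)
log2(3345/385.9) = 3.116  (ATF4)
log2(1044/451.9) = 1.208  (CASP9)
The largest magnitude belongs to JUN4.

3.928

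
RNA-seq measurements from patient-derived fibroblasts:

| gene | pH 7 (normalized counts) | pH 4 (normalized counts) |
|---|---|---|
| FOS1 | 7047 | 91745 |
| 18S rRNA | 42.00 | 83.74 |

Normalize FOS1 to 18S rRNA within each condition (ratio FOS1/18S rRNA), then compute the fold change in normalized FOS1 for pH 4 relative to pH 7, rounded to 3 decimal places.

6.530

FOS1/18S rRNA (pH 7) = 7047 / 42.00 = 167.79
FOS1/18S rRNA (pH 4) = 91745 / 83.74 = 1095.6
Fold change = 1095.6 / 167.79 = 6.5297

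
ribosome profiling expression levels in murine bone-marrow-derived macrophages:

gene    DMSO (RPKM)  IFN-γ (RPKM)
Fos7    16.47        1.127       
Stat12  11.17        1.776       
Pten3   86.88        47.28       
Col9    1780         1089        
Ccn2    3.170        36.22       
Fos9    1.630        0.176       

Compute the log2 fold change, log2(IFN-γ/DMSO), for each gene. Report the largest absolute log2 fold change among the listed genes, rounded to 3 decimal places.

3.869

log2(1.127/16.47) = -3.869  (Fos7)
log2(1.776/11.17) = -2.653  (Stat12)
log2(47.28/86.88) = -0.878  (Pten3)
log2(1089/1780) = -0.709  (Col9)
log2(36.22/3.170) = 3.514  (Ccn2)
log2(0.176/1.630) = -3.211  (Fos9)
The largest magnitude belongs to Fos7.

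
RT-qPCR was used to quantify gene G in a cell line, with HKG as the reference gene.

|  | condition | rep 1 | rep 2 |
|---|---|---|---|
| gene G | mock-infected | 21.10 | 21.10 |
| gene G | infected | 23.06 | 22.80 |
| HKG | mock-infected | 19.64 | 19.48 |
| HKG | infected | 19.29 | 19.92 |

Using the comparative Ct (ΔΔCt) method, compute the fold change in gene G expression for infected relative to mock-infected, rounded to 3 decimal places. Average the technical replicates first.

0.290

Mean Ct: gene G mock-infected 21.100; gene G infected 22.930; HKG mock-infected 19.560; HKG infected 19.605
ΔCt(mock-infected) = 21.100 − 19.560 = 1.540
ΔCt(infected) = 22.930 − 19.605 = 3.325
ΔΔCt = 3.325 − 1.540 = 1.785
Fold change = 2^(−1.785) = 0.2902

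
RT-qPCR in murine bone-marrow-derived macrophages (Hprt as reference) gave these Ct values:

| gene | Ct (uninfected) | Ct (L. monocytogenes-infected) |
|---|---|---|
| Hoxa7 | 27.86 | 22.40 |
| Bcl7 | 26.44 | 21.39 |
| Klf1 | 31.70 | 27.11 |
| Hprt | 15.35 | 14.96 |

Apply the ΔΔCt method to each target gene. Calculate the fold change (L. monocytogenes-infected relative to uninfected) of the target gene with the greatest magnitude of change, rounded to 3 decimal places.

Hoxa7: ΔΔCt = (22.40−14.96) − (27.86−15.35) = 7.44 − 12.51 = -5.07; fold change = 2^5.07 = 33.591
Bcl7: ΔΔCt = (21.39−14.96) − (26.44−15.35) = 6.43 − 11.09 = -4.66; fold change = 2^4.66 = 25.281
Klf1: ΔΔCt = (27.11−14.96) − (31.70−15.35) = 12.15 − 16.35 = -4.20; fold change = 2^4.20 = 18.379
Hoxa7 has the largest |ΔΔCt| = 5.07.

33.591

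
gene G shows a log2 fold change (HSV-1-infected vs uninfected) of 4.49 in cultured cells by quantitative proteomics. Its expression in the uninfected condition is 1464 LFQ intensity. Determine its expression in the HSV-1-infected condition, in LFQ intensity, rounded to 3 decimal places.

32897.717

Fold change = 2^(4.49) = 22.4711
HSV-1-infected expression = 1464 × 22.4711 = 32897.717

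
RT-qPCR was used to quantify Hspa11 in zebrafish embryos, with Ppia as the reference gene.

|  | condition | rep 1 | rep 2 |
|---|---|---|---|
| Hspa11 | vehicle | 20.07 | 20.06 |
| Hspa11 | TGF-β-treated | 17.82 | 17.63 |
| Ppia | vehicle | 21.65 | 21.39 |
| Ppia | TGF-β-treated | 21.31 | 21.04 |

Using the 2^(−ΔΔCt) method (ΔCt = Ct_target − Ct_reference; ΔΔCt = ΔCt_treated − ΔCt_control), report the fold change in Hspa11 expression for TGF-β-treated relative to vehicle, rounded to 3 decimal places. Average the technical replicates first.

Mean Ct: Hspa11 vehicle 20.065; Hspa11 TGF-β-treated 17.725; Ppia vehicle 21.520; Ppia TGF-β-treated 21.175
ΔCt(vehicle) = 20.065 − 21.520 = -1.455
ΔCt(TGF-β-treated) = 17.725 − 21.175 = -3.450
ΔΔCt = -3.450 − (-1.455) = -1.995
Fold change = 2^(−(-1.995)) = 2^1.995 = 3.9862

3.986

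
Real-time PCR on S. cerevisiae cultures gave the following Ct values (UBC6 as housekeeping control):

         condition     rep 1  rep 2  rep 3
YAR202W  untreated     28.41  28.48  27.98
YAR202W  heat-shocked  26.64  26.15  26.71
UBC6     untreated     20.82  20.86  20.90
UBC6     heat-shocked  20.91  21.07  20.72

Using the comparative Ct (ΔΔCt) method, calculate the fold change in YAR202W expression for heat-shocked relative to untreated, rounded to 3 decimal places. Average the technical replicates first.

3.555

Mean Ct: YAR202W untreated 28.290; YAR202W heat-shocked 26.500; UBC6 untreated 20.860; UBC6 heat-shocked 20.900
ΔCt(untreated) = 28.290 − 20.860 = 7.430
ΔCt(heat-shocked) = 26.500 − 20.900 = 5.600
ΔΔCt = 5.600 − 7.430 = -1.830
Fold change = 2^(−(-1.830)) = 2^1.830 = 3.5554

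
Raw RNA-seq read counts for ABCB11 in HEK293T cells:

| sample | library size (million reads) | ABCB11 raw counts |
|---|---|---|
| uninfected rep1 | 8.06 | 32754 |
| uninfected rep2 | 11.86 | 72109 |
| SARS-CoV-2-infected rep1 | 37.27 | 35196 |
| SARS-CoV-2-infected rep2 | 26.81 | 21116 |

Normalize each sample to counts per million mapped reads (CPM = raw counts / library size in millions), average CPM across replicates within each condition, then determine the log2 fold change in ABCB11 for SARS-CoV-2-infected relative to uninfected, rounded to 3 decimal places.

CPM(uninfected rep1) = 32754 / 8.06 = 4063.7717
CPM(uninfected rep2) = 72109 / 11.86 = 6080.0169
CPM(SARS-CoV-2-infected rep1) = 35196 / 37.27 = 944.3520
CPM(SARS-CoV-2-infected rep2) = 21116 / 26.81 = 787.6166
mean CPM(uninfected) = 5071.8943; mean CPM(SARS-CoV-2-infected) = 865.9843
Fold change = 865.9843 / 5071.8943 = 0.17074
log2(0.17074) = -2.5501

-2.550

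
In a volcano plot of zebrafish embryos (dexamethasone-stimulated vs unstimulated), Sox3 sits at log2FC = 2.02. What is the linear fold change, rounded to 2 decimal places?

4.06

Fold change = 2^(2.02) = 4.056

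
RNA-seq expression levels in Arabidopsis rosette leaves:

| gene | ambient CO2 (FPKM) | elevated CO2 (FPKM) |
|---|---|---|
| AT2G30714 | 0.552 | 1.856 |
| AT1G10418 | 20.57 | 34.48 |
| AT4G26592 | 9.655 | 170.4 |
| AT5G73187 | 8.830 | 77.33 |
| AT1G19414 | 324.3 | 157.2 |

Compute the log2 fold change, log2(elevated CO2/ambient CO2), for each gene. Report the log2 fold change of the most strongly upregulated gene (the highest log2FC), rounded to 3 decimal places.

4.142

log2(1.856/0.552) = 1.749  (AT2G30714)
log2(34.48/20.57) = 0.745  (AT1G10418)
log2(170.4/9.655) = 4.142  (AT4G26592)
log2(77.33/8.830) = 3.131  (AT5G73187)
log2(157.2/324.3) = -1.045  (AT1G19414)
AT4G26592 is most strongly upregulated.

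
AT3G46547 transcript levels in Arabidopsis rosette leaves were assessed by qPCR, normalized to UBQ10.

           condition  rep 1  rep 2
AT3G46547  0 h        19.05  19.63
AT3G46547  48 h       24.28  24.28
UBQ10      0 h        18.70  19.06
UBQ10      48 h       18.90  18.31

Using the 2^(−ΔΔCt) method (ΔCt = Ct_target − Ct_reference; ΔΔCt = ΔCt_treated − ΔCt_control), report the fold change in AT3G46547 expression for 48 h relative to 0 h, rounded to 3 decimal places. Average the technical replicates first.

Mean Ct: AT3G46547 0 h 19.340; AT3G46547 48 h 24.280; UBQ10 0 h 18.880; UBQ10 48 h 18.605
ΔCt(0 h) = 19.340 − 18.880 = 0.460
ΔCt(48 h) = 24.280 − 18.605 = 5.675
ΔΔCt = 5.675 − 0.460 = 5.215
Fold change = 2^(−5.215) = 0.0269

0.027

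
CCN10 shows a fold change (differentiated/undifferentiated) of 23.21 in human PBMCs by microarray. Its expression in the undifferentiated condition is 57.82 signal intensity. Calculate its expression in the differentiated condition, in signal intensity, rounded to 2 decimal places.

1342.00

differentiated expression = 57.82 × 23.21 = 1342.00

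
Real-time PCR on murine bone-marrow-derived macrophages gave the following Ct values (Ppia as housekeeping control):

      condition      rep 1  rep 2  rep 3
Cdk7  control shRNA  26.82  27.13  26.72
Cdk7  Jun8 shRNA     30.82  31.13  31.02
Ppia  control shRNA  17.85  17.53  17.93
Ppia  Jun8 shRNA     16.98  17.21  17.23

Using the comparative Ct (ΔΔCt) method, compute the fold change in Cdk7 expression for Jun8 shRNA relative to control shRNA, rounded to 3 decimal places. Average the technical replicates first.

Mean Ct: Cdk7 control shRNA 26.890; Cdk7 Jun8 shRNA 30.990; Ppia control shRNA 17.770; Ppia Jun8 shRNA 17.140
ΔCt(control shRNA) = 26.890 − 17.770 = 9.120
ΔCt(Jun8 shRNA) = 30.990 − 17.140 = 13.850
ΔΔCt = 13.850 − 9.120 = 4.730
Fold change = 2^(−4.730) = 0.0377

0.038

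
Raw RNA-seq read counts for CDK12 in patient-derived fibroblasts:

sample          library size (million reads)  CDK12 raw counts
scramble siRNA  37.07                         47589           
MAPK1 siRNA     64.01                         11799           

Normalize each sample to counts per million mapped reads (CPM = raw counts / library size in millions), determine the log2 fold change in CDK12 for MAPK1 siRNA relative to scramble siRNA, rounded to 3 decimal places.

CPM(scramble siRNA) = 47589 / 37.07 = 1283.7605
CPM(MAPK1 siRNA) = 11799 / 64.01 = 184.3306
Fold change = 184.3306 / 1283.7605 = 0.14359
log2(0.14359) = -2.8000

-2.800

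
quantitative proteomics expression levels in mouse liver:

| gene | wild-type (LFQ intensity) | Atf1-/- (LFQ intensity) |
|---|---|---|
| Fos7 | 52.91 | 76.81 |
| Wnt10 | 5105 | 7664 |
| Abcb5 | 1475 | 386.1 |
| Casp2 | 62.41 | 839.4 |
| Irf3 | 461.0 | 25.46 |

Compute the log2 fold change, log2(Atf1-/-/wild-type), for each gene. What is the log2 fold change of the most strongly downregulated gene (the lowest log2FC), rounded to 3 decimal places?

-4.178

log2(76.81/52.91) = 0.538  (Fos7)
log2(7664/5105) = 0.586  (Wnt10)
log2(386.1/1475) = -1.934  (Abcb5)
log2(839.4/62.41) = 3.750  (Casp2)
log2(25.46/461.0) = -4.178  (Irf3)
Irf3 is most strongly downregulated.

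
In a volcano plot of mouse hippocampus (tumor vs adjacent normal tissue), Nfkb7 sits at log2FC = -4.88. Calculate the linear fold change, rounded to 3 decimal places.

0.034

Fold change = 2^(-4.88) = 0.0340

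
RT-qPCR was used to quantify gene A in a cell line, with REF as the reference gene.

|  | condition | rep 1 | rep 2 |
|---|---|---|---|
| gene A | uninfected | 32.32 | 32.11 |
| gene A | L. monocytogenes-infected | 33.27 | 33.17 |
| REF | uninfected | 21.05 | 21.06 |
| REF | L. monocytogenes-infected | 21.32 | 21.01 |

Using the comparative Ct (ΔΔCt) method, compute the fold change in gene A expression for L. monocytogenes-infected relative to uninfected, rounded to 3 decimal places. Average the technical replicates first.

0.538

Mean Ct: gene A uninfected 32.215; gene A L. monocytogenes-infected 33.220; REF uninfected 21.055; REF L. monocytogenes-infected 21.165
ΔCt(uninfected) = 32.215 − 21.055 = 11.160
ΔCt(L. monocytogenes-infected) = 33.220 − 21.165 = 12.055
ΔΔCt = 12.055 − 11.160 = 0.895
Fold change = 2^(−0.895) = 0.5377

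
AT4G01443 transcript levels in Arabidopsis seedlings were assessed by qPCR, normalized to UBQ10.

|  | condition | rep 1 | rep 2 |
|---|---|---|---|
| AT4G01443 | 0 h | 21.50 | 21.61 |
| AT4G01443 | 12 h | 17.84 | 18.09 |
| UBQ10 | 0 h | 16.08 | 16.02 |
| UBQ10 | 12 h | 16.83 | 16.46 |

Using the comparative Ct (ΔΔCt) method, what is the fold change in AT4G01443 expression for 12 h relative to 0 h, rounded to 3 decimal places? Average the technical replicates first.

18.189

Mean Ct: AT4G01443 0 h 21.555; AT4G01443 12 h 17.965; UBQ10 0 h 16.050; UBQ10 12 h 16.645
ΔCt(0 h) = 21.555 − 16.050 = 5.505
ΔCt(12 h) = 17.965 − 16.645 = 1.320
ΔΔCt = 1.320 − 5.505 = -4.185
Fold change = 2^(−(-4.185)) = 2^4.185 = 18.1891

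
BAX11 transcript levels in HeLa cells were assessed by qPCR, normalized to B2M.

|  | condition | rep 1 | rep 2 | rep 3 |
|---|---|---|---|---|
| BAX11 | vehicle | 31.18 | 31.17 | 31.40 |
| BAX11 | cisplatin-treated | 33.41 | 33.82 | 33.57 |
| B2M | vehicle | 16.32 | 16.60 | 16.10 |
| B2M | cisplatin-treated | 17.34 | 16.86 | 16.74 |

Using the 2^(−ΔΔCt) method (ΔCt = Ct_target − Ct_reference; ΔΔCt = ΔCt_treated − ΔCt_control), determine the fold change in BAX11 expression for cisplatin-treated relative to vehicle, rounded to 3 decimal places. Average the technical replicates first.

0.306

Mean Ct: BAX11 vehicle 31.250; BAX11 cisplatin-treated 33.600; B2M vehicle 16.340; B2M cisplatin-treated 16.980
ΔCt(vehicle) = 31.250 − 16.340 = 14.910
ΔCt(cisplatin-treated) = 33.600 − 16.980 = 16.620
ΔΔCt = 16.620 − 14.910 = 1.710
Fold change = 2^(−1.710) = 0.3057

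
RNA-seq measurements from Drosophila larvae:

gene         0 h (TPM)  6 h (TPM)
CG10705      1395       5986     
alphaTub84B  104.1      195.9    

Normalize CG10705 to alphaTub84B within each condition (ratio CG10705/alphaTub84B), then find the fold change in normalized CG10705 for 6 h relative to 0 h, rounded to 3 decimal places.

CG10705/alphaTub84B (0 h) = 1395 / 104.1 = 13.401
CG10705/alphaTub84B (6 h) = 5986 / 195.9 = 30.556
Fold change = 30.556 / 13.401 = 2.2802

2.280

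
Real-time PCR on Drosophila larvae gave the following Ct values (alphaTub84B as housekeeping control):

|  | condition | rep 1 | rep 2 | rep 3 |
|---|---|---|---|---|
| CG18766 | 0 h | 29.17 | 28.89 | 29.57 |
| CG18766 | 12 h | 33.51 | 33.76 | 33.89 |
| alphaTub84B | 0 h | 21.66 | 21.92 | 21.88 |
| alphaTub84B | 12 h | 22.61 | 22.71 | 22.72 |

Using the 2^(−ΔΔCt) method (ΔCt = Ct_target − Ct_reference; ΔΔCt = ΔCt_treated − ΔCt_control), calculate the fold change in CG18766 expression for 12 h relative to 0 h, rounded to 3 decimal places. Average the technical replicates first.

0.080

Mean Ct: CG18766 0 h 29.210; CG18766 12 h 33.720; alphaTub84B 0 h 21.820; alphaTub84B 12 h 22.680
ΔCt(0 h) = 29.210 − 21.820 = 7.390
ΔCt(12 h) = 33.720 − 22.680 = 11.040
ΔΔCt = 11.040 − 7.390 = 3.650
Fold change = 2^(−3.650) = 0.0797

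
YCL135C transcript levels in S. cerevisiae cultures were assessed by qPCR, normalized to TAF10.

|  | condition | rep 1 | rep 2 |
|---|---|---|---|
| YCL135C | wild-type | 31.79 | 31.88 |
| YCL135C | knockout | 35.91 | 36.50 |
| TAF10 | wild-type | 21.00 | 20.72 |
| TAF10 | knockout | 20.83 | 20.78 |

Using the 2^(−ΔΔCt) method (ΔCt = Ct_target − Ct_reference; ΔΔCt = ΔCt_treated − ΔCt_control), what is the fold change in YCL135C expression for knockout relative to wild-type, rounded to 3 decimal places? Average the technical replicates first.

Mean Ct: YCL135C wild-type 31.835; YCL135C knockout 36.205; TAF10 wild-type 20.860; TAF10 knockout 20.805
ΔCt(wild-type) = 31.835 − 20.860 = 10.975
ΔCt(knockout) = 36.205 − 20.805 = 15.400
ΔΔCt = 15.400 − 10.975 = 4.425
Fold change = 2^(−4.425) = 0.0466

0.047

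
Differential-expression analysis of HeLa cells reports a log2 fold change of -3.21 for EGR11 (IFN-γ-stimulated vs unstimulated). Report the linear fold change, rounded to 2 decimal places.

Fold change = 2^(-3.21) = 0.108

0.11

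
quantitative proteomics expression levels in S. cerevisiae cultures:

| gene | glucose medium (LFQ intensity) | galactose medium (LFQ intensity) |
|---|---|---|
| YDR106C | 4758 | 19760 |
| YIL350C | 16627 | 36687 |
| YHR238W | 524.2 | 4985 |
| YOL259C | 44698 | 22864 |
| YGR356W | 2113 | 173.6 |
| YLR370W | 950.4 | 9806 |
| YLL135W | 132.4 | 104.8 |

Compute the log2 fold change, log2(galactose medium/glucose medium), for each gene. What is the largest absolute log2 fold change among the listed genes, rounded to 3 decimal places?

log2(19760/4758) = 2.054  (YDR106C)
log2(36687/16627) = 1.142  (YIL350C)
log2(4985/524.2) = 3.249  (YHR238W)
log2(22864/44698) = -0.967  (YOL259C)
log2(173.6/2113) = -3.605  (YGR356W)
log2(9806/950.4) = 3.367  (YLR370W)
log2(104.8/132.4) = -0.337  (YLL135W)
The largest magnitude belongs to YGR356W.

3.605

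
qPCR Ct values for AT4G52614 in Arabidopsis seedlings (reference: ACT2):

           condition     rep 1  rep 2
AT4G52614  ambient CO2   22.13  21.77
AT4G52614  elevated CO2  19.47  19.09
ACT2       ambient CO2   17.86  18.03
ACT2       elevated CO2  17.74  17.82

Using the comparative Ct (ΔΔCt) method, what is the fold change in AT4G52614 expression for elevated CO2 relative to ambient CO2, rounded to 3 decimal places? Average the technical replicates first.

5.676

Mean Ct: AT4G52614 ambient CO2 21.950; AT4G52614 elevated CO2 19.280; ACT2 ambient CO2 17.945; ACT2 elevated CO2 17.780
ΔCt(ambient CO2) = 21.950 − 17.945 = 4.005
ΔCt(elevated CO2) = 19.280 − 17.780 = 1.500
ΔΔCt = 1.500 − 4.005 = -2.505
Fold change = 2^(−(-2.505)) = 2^2.505 = 5.6765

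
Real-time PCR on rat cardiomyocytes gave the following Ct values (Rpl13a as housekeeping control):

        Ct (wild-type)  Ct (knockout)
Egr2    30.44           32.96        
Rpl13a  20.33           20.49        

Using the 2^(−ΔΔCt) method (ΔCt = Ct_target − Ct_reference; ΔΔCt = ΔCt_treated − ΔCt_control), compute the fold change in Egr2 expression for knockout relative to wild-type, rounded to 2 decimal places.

ΔCt(wild-type) = 30.440 − 20.330 = 10.110
ΔCt(knockout) = 32.960 − 20.490 = 12.470
ΔΔCt = 12.470 − 10.110 = 2.360
Fold change = 2^(−2.360) = 0.195

0.19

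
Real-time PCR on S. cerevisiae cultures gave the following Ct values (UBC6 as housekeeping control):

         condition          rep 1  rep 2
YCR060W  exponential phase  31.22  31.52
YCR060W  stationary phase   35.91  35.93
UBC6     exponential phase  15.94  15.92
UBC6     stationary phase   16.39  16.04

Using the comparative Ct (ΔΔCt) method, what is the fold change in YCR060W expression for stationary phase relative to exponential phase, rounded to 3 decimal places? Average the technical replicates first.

0.052

Mean Ct: YCR060W exponential phase 31.370; YCR060W stationary phase 35.920; UBC6 exponential phase 15.930; UBC6 stationary phase 16.215
ΔCt(exponential phase) = 31.370 − 15.930 = 15.440
ΔCt(stationary phase) = 35.920 − 16.215 = 19.705
ΔΔCt = 19.705 − 15.440 = 4.265
Fold change = 2^(−4.265) = 0.0520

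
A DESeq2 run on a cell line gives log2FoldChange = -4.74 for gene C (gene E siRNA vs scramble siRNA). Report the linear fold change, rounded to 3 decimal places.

Fold change = 2^(-4.74) = 0.0374
That is, gene C drops to 3.7% of the scramble siRNA level.

0.037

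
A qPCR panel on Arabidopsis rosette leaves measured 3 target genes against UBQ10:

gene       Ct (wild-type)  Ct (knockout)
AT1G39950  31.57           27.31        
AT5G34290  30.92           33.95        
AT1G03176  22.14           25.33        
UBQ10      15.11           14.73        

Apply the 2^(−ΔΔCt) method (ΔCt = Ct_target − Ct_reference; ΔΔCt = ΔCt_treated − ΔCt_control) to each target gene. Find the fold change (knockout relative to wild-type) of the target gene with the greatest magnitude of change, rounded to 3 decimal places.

AT1G39950: ΔΔCt = (27.31−14.73) − (31.57−15.11) = 12.58 − 16.46 = -3.88; fold change = 2^3.88 = 14.723
AT5G34290: ΔΔCt = (33.95−14.73) − (30.92−15.11) = 19.22 − 15.81 = 3.41; fold change = 2^-3.41 = 0.094
AT1G03176: ΔΔCt = (25.33−14.73) − (22.14−15.11) = 10.60 − 7.03 = 3.57; fold change = 2^-3.57 = 0.084
AT1G39950 has the largest |ΔΔCt| = 3.88.

14.723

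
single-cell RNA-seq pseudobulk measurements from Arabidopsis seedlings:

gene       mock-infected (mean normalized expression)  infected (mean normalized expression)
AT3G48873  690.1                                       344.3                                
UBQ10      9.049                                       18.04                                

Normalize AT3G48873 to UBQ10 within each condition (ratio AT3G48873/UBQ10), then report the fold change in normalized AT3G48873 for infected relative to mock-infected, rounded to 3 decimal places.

0.250

AT3G48873/UBQ10 (mock-infected) = 690.1 / 9.049 = 76.263
AT3G48873/UBQ10 (infected) = 344.3 / 18.04 = 19.085
Fold change = 19.085 / 76.263 = 0.2503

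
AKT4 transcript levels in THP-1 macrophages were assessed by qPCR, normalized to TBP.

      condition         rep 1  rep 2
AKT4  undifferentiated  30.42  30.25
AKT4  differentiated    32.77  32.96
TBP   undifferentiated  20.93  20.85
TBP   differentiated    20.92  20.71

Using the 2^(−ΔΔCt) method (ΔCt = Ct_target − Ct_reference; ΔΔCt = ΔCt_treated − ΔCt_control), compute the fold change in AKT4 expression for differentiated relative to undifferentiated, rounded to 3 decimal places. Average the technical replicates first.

Mean Ct: AKT4 undifferentiated 30.335; AKT4 differentiated 32.865; TBP undifferentiated 20.890; TBP differentiated 20.815
ΔCt(undifferentiated) = 30.335 − 20.890 = 9.445
ΔCt(differentiated) = 32.865 − 20.815 = 12.050
ΔΔCt = 12.050 − 9.445 = 2.605
Fold change = 2^(−2.605) = 0.1644

0.164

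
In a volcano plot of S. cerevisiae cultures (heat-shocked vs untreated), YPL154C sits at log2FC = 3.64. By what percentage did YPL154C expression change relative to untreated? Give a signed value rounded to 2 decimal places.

1146.66%

Fold change = 2^(3.64) = 12.4666
Percent change = (FC − 1) × 100% = (12.4666 − 1) × 100 = 1146.66%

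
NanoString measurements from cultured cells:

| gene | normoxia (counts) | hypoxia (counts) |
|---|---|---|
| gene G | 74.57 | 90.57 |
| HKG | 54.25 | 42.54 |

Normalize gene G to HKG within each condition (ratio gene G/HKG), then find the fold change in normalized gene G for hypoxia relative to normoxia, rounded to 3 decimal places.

gene G/HKG (normoxia) = 74.57 / 54.25 = 1.3746
gene G/HKG (hypoxia) = 90.57 / 42.54 = 2.1291
Fold change = 2.1291 / 1.3746 = 1.5489

1.549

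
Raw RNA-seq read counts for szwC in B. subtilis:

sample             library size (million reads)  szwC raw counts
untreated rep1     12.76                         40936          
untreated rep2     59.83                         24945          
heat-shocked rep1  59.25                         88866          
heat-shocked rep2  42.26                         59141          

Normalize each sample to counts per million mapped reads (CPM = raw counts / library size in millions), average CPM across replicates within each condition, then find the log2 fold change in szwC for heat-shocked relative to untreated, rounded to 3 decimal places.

CPM(untreated rep1) = 40936 / 12.76 = 3208.1505
CPM(untreated rep2) = 24945 / 59.83 = 416.9313
CPM(heat-shocked rep1) = 88866 / 59.25 = 1499.8481
CPM(heat-shocked rep2) = 59141 / 42.26 = 1399.4558
mean CPM(untreated) = 1812.5409; mean CPM(heat-shocked) = 1449.6519
Fold change = 1449.6519 / 1812.5409 = 0.79979
log2(0.79979) = -0.3223

-0.322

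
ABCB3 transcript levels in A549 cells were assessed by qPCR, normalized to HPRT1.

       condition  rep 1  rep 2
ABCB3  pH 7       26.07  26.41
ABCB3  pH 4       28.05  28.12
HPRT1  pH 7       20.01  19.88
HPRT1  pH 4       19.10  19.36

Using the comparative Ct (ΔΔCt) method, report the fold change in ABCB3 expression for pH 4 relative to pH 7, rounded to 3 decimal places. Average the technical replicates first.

0.170

Mean Ct: ABCB3 pH 7 26.240; ABCB3 pH 4 28.085; HPRT1 pH 7 19.945; HPRT1 pH 4 19.230
ΔCt(pH 7) = 26.240 − 19.945 = 6.295
ΔCt(pH 4) = 28.085 − 19.230 = 8.855
ΔΔCt = 8.855 − 6.295 = 2.560
Fold change = 2^(−2.560) = 0.1696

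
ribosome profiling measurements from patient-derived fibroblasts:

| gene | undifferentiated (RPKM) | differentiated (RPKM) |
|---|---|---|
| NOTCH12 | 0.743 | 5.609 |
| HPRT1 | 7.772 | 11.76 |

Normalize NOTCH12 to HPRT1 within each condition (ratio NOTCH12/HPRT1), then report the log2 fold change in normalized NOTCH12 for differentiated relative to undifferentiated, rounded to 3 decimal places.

NOTCH12/HPRT1 (undifferentiated) = 0.743 / 7.772 = 0.0956
NOTCH12/HPRT1 (differentiated) = 5.609 / 11.76 = 0.47696
Fold change = 0.47696 / 0.0956 = 4.9891
log2(4.9891) = 2.3188

2.319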